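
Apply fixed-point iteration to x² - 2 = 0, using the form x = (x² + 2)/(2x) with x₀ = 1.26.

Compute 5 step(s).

Equation: x² - 2 = 0
Fixed-point form: x = (x² + 2)/(2x)
x₀ = 1.26

x_1 = g(1.260000) = 1.423651
x_2 = g(1.423651) = 1.414245
x_3 = g(1.414245) = 1.414214
x_4 = g(1.414214) = 1.414214
x_5 = g(1.414214) = 1.414214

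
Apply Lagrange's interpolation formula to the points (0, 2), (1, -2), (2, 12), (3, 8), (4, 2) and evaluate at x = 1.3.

Lagrange interpolation formula:
P(x) = Σ yᵢ × Lᵢ(x)
where Lᵢ(x) = Π_{j≠i} (x - xⱼ)/(xᵢ - xⱼ)

L_0(1.3) = (1.3 - 1)/(0 - 1) × (1.3 - 2)/(0 - 2) × (1.3 - 3)/(0 - 3) × (1.3 - 4)/(0 - 4) = -0.040163
L_1(1.3) = (1.3 - 0)/(1 - 0) × (1.3 - 2)/(1 - 2) × (1.3 - 3)/(1 - 3) × (1.3 - 4)/(1 - 4) = 0.696150
L_2(1.3) = (1.3 - 0)/(2 - 0) × (1.3 - 1)/(2 - 1) × (1.3 - 3)/(2 - 3) × (1.3 - 4)/(2 - 4) = 0.447525
L_3(1.3) = (1.3 - 0)/(3 - 0) × (1.3 - 1)/(3 - 1) × (1.3 - 2)/(3 - 2) × (1.3 - 4)/(3 - 4) = -0.122850
L_4(1.3) = (1.3 - 0)/(4 - 0) × (1.3 - 1)/(4 - 1) × (1.3 - 2)/(4 - 2) × (1.3 - 3)/(4 - 3) = 0.019338

P(1.3) = 2×L_0(1.3) + (-2)×L_1(1.3) + 12×L_2(1.3) + 8×L_3(1.3) + 2×L_4(1.3)
P(1.3) = 2.953550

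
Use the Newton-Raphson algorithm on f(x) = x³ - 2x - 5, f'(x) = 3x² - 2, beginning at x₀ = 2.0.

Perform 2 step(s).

f(x) = x³ - 2x - 5
f'(x) = 3x² - 2
x₀ = 2.0

Newton-Raphson formula: x_{n+1} = x_n - f(x_n)/f'(x_n)

Iteration 1:
  f(2.000000) = -1.000000
  f'(2.000000) = 10.000000
  x_1 = 2.000000 - (-1.000000)/10.000000 = 2.100000
Iteration 2:
  f(2.100000) = 0.061000
  f'(2.100000) = 11.230000
  x_2 = 2.100000 - 0.061000/11.230000 = 2.094568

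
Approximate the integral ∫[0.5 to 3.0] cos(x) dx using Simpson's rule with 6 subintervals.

f(x) = cos(x)
a = 0.5, b = 3.0, n = 6
h = (b - a)/n = 0.416667

Simpson's rule: (h/3)[f(x₀) + 4f(x₁) + 2f(x₂) + ... + f(xₙ)]

x_0 = 0.5000, f(x_0) = 0.877583, coefficient = 1
x_1 = 0.9167, f(x_1) = 0.608469, coefficient = 4
x_2 = 1.3333, f(x_2) = 0.235238, coefficient = 2
x_3 = 1.7500, f(x_3) = -0.178246, coefficient = 4
x_4 = 2.1667, f(x_4) = -0.561229, coefficient = 2
x_5 = 2.5833, f(x_5) = -0.848178, coefficient = 4
x_6 = 3.0000, f(x_6) = -0.989992, coefficient = 1

I ≈ (0.416667/3) × -2.436216 = -0.338363
Exact value: -0.338306
Error: 0.000058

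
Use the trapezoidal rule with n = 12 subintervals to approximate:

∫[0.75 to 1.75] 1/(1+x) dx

f(x) = 1/(1+x)
a = 0.75, b = 1.75, n = 12
h = (b - a)/n = 0.083333

Trapezoidal rule: (h/2)[f(x₀) + 2f(x₁) + 2f(x₂) + ... + f(xₙ)]

x_0 = 0.7500, f(x_0) = 0.571429, coefficient = 1
x_1 = 0.8333, f(x_1) = 0.545455, coefficient = 2
x_2 = 0.9167, f(x_2) = 0.521739, coefficient = 2
x_3 = 1.0000, f(x_3) = 0.500000, coefficient = 2
x_4 = 1.0833, f(x_4) = 0.480000, coefficient = 2
x_5 = 1.1667, f(x_5) = 0.461538, coefficient = 2
x_6 = 1.2500, f(x_6) = 0.444444, coefficient = 2
x_7 = 1.3333, f(x_7) = 0.428571, coefficient = 2
x_8 = 1.4167, f(x_8) = 0.413793, coefficient = 2
x_9 = 1.5000, f(x_9) = 0.400000, coefficient = 2
x_10 = 1.5833, f(x_10) = 0.387097, coefficient = 2
x_11 = 1.6667, f(x_11) = 0.375000, coefficient = 2
x_12 = 1.7500, f(x_12) = 0.363636, coefficient = 1

I ≈ (0.083333/2) × 10.850341 = 0.452098
Exact value: 0.451985
Error: 0.000112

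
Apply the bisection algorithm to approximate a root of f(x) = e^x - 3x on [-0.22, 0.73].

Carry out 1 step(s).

f(x) = e^x - 3x
Initial interval: [-0.22, 0.73]

Iteration 1:
  c_1 = (-0.220000 + 0.730000)/2 = 0.255000
  f(c_1) = f(0.255000) = 0.525462
  f(a) × f(c) ≥ 0, new interval: [0.255000, 0.730000]

After 1 iteration(s), the approximation is c_1 = 0.255000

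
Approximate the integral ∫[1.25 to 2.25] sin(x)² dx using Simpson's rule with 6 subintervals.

f(x) = sin(x)²
a = 1.25, b = 2.25, n = 6
h = (b - a)/n = 0.166667

Simpson's rule: (h/3)[f(x₀) + 4f(x₁) + 2f(x₂) + ... + f(xₙ)]

x_0 = 1.2500, f(x_0) = 0.900572, coefficient = 1
x_1 = 1.4167, f(x_1) = 0.976432, coefficient = 4
x_2 = 1.5833, f(x_2) = 0.999843, coefficient = 2
x_3 = 1.7500, f(x_3) = 0.968228, coefficient = 4
x_4 = 1.9167, f(x_4) = 0.885068, coefficient = 2
x_5 = 2.0833, f(x_5) = 0.759518, coefficient = 4
x_6 = 2.2500, f(x_6) = 0.605398, coefficient = 1

I ≈ (0.166667/3) × 16.092503 = 0.894028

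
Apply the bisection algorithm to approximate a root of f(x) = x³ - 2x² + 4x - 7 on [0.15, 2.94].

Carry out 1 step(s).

f(x) = x³ - 2x² + 4x - 7
Initial interval: [0.15, 2.94]

Iteration 1:
  c_1 = (0.150000 + 2.940000)/2 = 1.545000
  f(c_1) = f(1.545000) = -1.906096
  f(a) × f(c) ≥ 0, new interval: [1.545000, 2.940000]

After 1 iteration(s), the approximation is c_1 = 1.545000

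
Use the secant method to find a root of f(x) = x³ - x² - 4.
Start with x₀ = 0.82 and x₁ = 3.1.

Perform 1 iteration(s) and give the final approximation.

f(x) = x³ - x² - 4
x₀ = 0.82, x₁ = 3.1

Secant formula: x_{n+1} = x_n - f(x_n)(x_n - x_{n-1})/(f(x_n) - f(x_{n-1}))

Iteration 1:
  f(0.820000) = -4.121032
  f(3.100000) = 16.181000
  x_2 = 3.100000 - 16.181000×(3.100000 - 0.820000)/(16.181000 - (-4.121032))
       = 1.282808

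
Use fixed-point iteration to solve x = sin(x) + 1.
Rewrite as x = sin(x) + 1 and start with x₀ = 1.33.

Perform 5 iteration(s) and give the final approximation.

Equation: x = sin(x) + 1
Fixed-point form: x = sin(x) + 1
x₀ = 1.33

x_1 = g(1.330000) = 1.971148
x_2 = g(1.971148) = 1.920924
x_3 = g(1.920924) = 1.939329
x_4 = g(1.939329) = 1.932857
x_5 = g(1.932857) = 1.935169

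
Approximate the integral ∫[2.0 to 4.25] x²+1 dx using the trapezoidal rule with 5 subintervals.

f(x) = x²+1
a = 2.0, b = 4.25, n = 5
h = (b - a)/n = 0.450000

Trapezoidal rule: (h/2)[f(x₀) + 2f(x₁) + 2f(x₂) + ... + f(xₙ)]

x_0 = 2.0000, f(x_0) = 5.000000, coefficient = 1
x_1 = 2.4500, f(x_1) = 7.002500, coefficient = 2
x_2 = 2.9000, f(x_2) = 9.410000, coefficient = 2
x_3 = 3.3500, f(x_3) = 12.222500, coefficient = 2
x_4 = 3.8000, f(x_4) = 15.440000, coefficient = 2
x_5 = 4.2500, f(x_5) = 19.062500, coefficient = 1

I ≈ (0.450000/2) × 112.212500 = 25.247813
Exact value: 25.171875
Error: 0.075938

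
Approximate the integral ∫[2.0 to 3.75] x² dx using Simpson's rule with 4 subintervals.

f(x) = x²
a = 2.0, b = 3.75, n = 4
h = (b - a)/n = 0.437500

Simpson's rule: (h/3)[f(x₀) + 4f(x₁) + 2f(x₂) + ... + f(xₙ)]

x_0 = 2.0000, f(x_0) = 4.000000, coefficient = 1
x_1 = 2.4375, f(x_1) = 5.941406, coefficient = 4
x_2 = 2.8750, f(x_2) = 8.265625, coefficient = 2
x_3 = 3.3125, f(x_3) = 10.972656, coefficient = 4
x_4 = 3.7500, f(x_4) = 14.062500, coefficient = 1

I ≈ (0.437500/3) × 102.250000 = 14.911458
Exact value: 14.911458
Error: 0.000000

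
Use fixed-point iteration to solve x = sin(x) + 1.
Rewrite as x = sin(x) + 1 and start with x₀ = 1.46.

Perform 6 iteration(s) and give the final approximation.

Equation: x = sin(x) + 1
Fixed-point form: x = sin(x) + 1
x₀ = 1.46

x_1 = g(1.460000) = 1.993868
x_2 = g(1.993868) = 1.911832
x_3 = g(1.911832) = 1.942409
x_4 = g(1.942409) = 1.931743
x_5 = g(1.931743) = 1.935563
x_6 = g(1.935563) = 1.934207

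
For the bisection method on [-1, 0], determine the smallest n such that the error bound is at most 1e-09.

We need (b-a)/2^n ≤ 1e-09
(0 - (-1))/2^n ≤ 1e-09
1/2^n ≤ 1e-09
2^n ≥ 1000000000
n ≥ log₂(1000000000) = 29.90
n ≥ 30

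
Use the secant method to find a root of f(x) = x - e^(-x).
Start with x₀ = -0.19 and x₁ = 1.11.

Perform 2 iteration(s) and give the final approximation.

f(x) = x - e^(-x)
x₀ = -0.19, x₁ = 1.11

Secant formula: x_{n+1} = x_n - f(x_n)(x_n - x_{n-1})/(f(x_n) - f(x_{n-1}))

Iteration 1:
  f(-0.190000) = -1.399250
  f(1.110000) = 0.780441
  x_2 = 1.110000 - 0.780441×(1.110000 - (-0.190000))/(0.780441 - (-1.399250))
       = 0.644533
Iteration 2:
  f(1.110000) = 0.780441
  f(0.644533) = 0.119626
  x_3 = 0.644533 - 0.119626×(0.644533 - 1.110000)/(0.119626 - 0.780441)
       = 0.560271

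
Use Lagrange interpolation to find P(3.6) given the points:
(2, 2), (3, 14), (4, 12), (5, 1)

Lagrange interpolation formula:
P(x) = Σ yᵢ × Lᵢ(x)
where Lᵢ(x) = Π_{j≠i} (x - xⱼ)/(xᵢ - xⱼ)

L_0(3.6) = (3.6 - 3)/(2 - 3) × (3.6 - 4)/(2 - 4) × (3.6 - 5)/(2 - 5) = -0.056000
L_1(3.6) = (3.6 - 2)/(3 - 2) × (3.6 - 4)/(3 - 4) × (3.6 - 5)/(3 - 5) = 0.448000
L_2(3.6) = (3.6 - 2)/(4 - 2) × (3.6 - 3)/(4 - 3) × (3.6 - 5)/(4 - 5) = 0.672000
L_3(3.6) = (3.6 - 2)/(5 - 2) × (3.6 - 3)/(5 - 3) × (3.6 - 4)/(5 - 4) = -0.064000

P(3.6) = 2×L_0(3.6) + 14×L_1(3.6) + 12×L_2(3.6) + 1×L_3(3.6)
P(3.6) = 14.160000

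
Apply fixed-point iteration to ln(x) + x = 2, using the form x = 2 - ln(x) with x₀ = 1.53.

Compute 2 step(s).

Equation: ln(x) + x = 2
Fixed-point form: x = 2 - ln(x)
x₀ = 1.53

x_1 = g(1.530000) = 1.574732
x_2 = g(1.574732) = 1.545915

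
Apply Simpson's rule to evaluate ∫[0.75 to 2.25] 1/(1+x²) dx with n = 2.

f(x) = 1/(1+x²)
a = 0.75, b = 2.25, n = 2
h = (b - a)/n = 0.750000

Simpson's rule: (h/3)[f(x₀) + 4f(x₁) + 2f(x₂) + ... + f(xₙ)]

x_0 = 0.7500, f(x_0) = 0.640000, coefficient = 1
x_1 = 1.5000, f(x_1) = 0.307692, coefficient = 4
x_2 = 2.2500, f(x_2) = 0.164948, coefficient = 1

I ≈ (0.750000/3) × 2.035718 = 0.508929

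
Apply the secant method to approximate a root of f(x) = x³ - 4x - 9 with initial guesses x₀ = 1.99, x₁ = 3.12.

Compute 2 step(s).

f(x) = x³ - 4x - 9
x₀ = 1.99, x₁ = 3.12

Secant formula: x_{n+1} = x_n - f(x_n)(x_n - x_{n-1})/(f(x_n) - f(x_{n-1}))

Iteration 1:
  f(1.990000) = -9.079401
  f(3.120000) = 8.891328
  x_2 = 3.120000 - 8.891328×(3.120000 - 1.990000)/(8.891328 - (-9.079401))
       = 2.560913
Iteration 2:
  f(3.120000) = 8.891328
  f(2.560913) = -2.448479
  x_3 = 2.560913 - (-2.448479)×(2.560913 - 3.120000)/(-2.448479 - 8.891328)
       = 2.681630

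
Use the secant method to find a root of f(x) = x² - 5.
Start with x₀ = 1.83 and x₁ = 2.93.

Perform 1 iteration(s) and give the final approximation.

f(x) = x² - 5
x₀ = 1.83, x₁ = 2.93

Secant formula: x_{n+1} = x_n - f(x_n)(x_n - x_{n-1})/(f(x_n) - f(x_{n-1}))

Iteration 1:
  f(1.830000) = -1.651100
  f(2.930000) = 3.584900
  x_2 = 2.930000 - 3.584900×(2.930000 - 1.830000)/(3.584900 - (-1.651100))
       = 2.176870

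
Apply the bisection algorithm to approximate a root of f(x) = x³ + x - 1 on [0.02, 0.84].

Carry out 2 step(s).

f(x) = x³ + x - 1
Initial interval: [0.02, 0.84]

Iteration 1:
  c_1 = (0.020000 + 0.840000)/2 = 0.430000
  f(c_1) = f(0.430000) = -0.490493
  f(a) × f(c) ≥ 0, new interval: [0.430000, 0.840000]
Iteration 2:
  c_2 = (0.430000 + 0.840000)/2 = 0.635000
  f(c_2) = f(0.635000) = -0.108952
  f(a) × f(c) ≥ 0, new interval: [0.635000, 0.840000]

After 2 iteration(s), the approximation is c_2 = 0.635000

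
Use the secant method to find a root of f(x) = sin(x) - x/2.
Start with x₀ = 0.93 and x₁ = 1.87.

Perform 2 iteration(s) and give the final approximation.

f(x) = sin(x) - x/2
x₀ = 0.93, x₁ = 1.87

Secant formula: x_{n+1} = x_n - f(x_n)(x_n - x_{n-1})/(f(x_n) - f(x_{n-1}))

Iteration 1:
  f(0.930000) = 0.336620
  f(1.870000) = 0.020572
  x_2 = 1.870000 - 0.020572×(1.870000 - 0.930000)/(0.020572 - 0.336620)
       = 1.931184
Iteration 2:
  f(1.870000) = 0.020572
  f(1.931184) = -0.029832
  x_3 = 1.931184 - (-0.029832)×(1.931184 - 1.870000)/(-0.029832 - 0.020572)
       = 1.894972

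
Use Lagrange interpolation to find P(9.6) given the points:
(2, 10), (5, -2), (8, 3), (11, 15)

Lagrange interpolation formula:
P(x) = Σ yᵢ × Lᵢ(x)
where Lᵢ(x) = Π_{j≠i} (x - xⱼ)/(xᵢ - xⱼ)

L_0(9.6) = (9.6 - 5)/(2 - 5) × (9.6 - 8)/(2 - 8) × (9.6 - 11)/(2 - 11) = 0.063605
L_1(9.6) = (9.6 - 2)/(5 - 2) × (9.6 - 8)/(5 - 8) × (9.6 - 11)/(5 - 11) = -0.315259
L_2(9.6) = (9.6 - 2)/(8 - 2) × (9.6 - 5)/(8 - 5) × (9.6 - 11)/(8 - 11) = 0.906370
L_3(9.6) = (9.6 - 2)/(11 - 2) × (9.6 - 5)/(11 - 5) × (9.6 - 8)/(11 - 8) = 0.345284

P(9.6) = 10×L_0(9.6) + (-2)×L_1(9.6) + 3×L_2(9.6) + 15×L_3(9.6)
P(9.6) = 9.164938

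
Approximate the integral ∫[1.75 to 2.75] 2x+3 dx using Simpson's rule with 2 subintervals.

f(x) = 2x+3
a = 1.75, b = 2.75, n = 2
h = (b - a)/n = 0.500000

Simpson's rule: (h/3)[f(x₀) + 4f(x₁) + 2f(x₂) + ... + f(xₙ)]

x_0 = 1.7500, f(x_0) = 6.500000, coefficient = 1
x_1 = 2.2500, f(x_1) = 7.500000, coefficient = 4
x_2 = 2.7500, f(x_2) = 8.500000, coefficient = 1

I ≈ (0.500000/3) × 45.000000 = 7.500000
Exact value: 7.500000
Error: 0.000000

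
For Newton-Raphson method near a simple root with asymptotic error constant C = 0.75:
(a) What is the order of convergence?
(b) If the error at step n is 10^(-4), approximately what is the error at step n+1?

(a) Newton-Raphson has quadratic (order 2) convergence near simple roots.
    This means |e_{n+1}| ≈ C|e_n|².

(b) With |e_n| = 10^(-4) and C = 0.75:
    |e_{n+1}| ≈ 0.75 × (10^(-4))² = 0.75 × 10^(-8)

(a) 2 (quadratic); (b) |e_{n+1}| ≈ 7.500e-09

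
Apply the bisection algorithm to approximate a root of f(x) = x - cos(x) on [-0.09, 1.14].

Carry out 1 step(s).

f(x) = x - cos(x)
Initial interval: [-0.09, 1.14]

Iteration 1:
  c_1 = (-0.090000 + 1.140000)/2 = 0.525000
  f(c_1) = f(0.525000) = -0.340324
  f(a) × f(c) ≥ 0, new interval: [0.525000, 1.140000]

After 1 iteration(s), the approximation is c_1 = 0.525000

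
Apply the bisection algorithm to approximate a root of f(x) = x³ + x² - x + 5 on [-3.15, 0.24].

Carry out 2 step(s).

f(x) = x³ + x² - x + 5
Initial interval: [-3.15, 0.24]

Iteration 1:
  c_1 = (-3.150000 + 0.240000)/2 = -1.455000
  f(c_1) = f(-1.455000) = 5.491754
  f(a) × f(c) < 0, new interval: [-3.150000, -1.455000]
Iteration 2:
  c_2 = (-3.150000 + (-1.455000))/2 = -2.302500
  f(c_2) = f(-2.302500) = 0.397288
  f(a) × f(c) < 0, new interval: [-3.150000, -2.302500]

After 2 iteration(s), the approximation is c_2 = -2.302500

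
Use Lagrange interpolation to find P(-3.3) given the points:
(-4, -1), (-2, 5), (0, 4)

Lagrange interpolation formula:
P(x) = Σ yᵢ × Lᵢ(x)
where Lᵢ(x) = Π_{j≠i} (x - xⱼ)/(xᵢ - xⱼ)

L_0(-3.3) = (-3.3 - (-2))/(-4 - (-2)) × (-3.3 - 0)/(-4 - 0) = 0.536250
L_1(-3.3) = (-3.3 - (-4))/(-2 - (-4)) × (-3.3 - 0)/(-2 - 0) = 0.577500
L_2(-3.3) = (-3.3 - (-4))/(0 - (-4)) × (-3.3 - (-2))/(0 - (-2)) = -0.113750

P(-3.3) = (-1)×L_0(-3.3) + 5×L_1(-3.3) + 4×L_2(-3.3)
P(-3.3) = 1.896250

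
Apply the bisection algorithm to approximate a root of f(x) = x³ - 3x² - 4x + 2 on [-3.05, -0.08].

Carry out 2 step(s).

f(x) = x³ - 3x² - 4x + 2
Initial interval: [-3.05, -0.08]

Iteration 1:
  c_1 = (-3.050000 + (-0.080000))/2 = -1.565000
  f(c_1) = f(-1.565000) = -2.920712
  f(a) × f(c) ≥ 0, new interval: [-1.565000, -0.080000]
Iteration 2:
  c_2 = (-1.565000 + (-0.080000))/2 = -0.822500
  f(c_2) = f(-0.822500) = 2.704055
  f(a) × f(c) < 0, new interval: [-1.565000, -0.822500]

After 2 iteration(s), the approximation is c_2 = -0.822500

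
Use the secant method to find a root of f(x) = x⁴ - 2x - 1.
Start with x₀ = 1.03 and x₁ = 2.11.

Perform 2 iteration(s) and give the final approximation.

f(x) = x⁴ - 2x - 1
x₀ = 1.03, x₁ = 2.11

Secant formula: x_{n+1} = x_n - f(x_n)(x_n - x_{n-1})/(f(x_n) - f(x_{n-1}))

Iteration 1:
  f(1.030000) = -1.934491
  f(2.110000) = 14.601194
  x_2 = 2.110000 - 14.601194×(2.110000 - 1.030000)/(14.601194 - (-1.934491))
       = 1.156348
Iteration 2:
  f(2.110000) = 14.601194
  f(1.156348) = -1.524751
  x_3 = 1.156348 - (-1.524751)×(1.156348 - 2.110000)/(-1.524751 - 14.601194)
       = 1.246518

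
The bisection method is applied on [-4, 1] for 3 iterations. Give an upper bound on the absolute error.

Bisection error bound: |error| ≤ (b-a)/2^n
|error| ≤ (1 - (-4))/2^3 = 5/2^3
|error| ≤ 0.6250000000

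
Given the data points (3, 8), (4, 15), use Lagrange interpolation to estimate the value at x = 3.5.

Lagrange interpolation formula:
P(x) = Σ yᵢ × Lᵢ(x)
where Lᵢ(x) = Π_{j≠i} (x - xⱼ)/(xᵢ - xⱼ)

L_0(3.5) = (3.5 - 4)/(3 - 4) = 0.500000
L_1(3.5) = (3.5 - 3)/(4 - 3) = 0.500000

P(3.5) = 8×L_0(3.5) + 15×L_1(3.5)
P(3.5) = 11.500000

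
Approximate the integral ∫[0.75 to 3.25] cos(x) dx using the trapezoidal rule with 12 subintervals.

f(x) = cos(x)
a = 0.75, b = 3.25, n = 12
h = (b - a)/n = 0.208333

Trapezoidal rule: (h/2)[f(x₀) + 2f(x₁) + 2f(x₂) + ... + f(xₙ)]

x_0 = 0.7500, f(x_0) = 0.731689, coefficient = 1
x_1 = 0.9583, f(x_1) = 0.574885, coefficient = 2
x_2 = 1.1667, f(x_2) = 0.393219, coefficient = 2
x_3 = 1.3750, f(x_3) = 0.194548, coefficient = 2
x_4 = 1.5833, f(x_4) = -0.012537, coefficient = 2
x_5 = 1.7917, f(x_5) = -0.219079, coefficient = 2
x_6 = 2.0000, f(x_6) = -0.416147, coefficient = 2
x_7 = 2.2083, f(x_7) = -0.595218, coefficient = 2
x_8 = 2.4167, f(x_8) = -0.748549, coefficient = 2
x_9 = 2.6250, f(x_9) = -0.869507, coefficient = 2
x_10 = 2.8333, f(x_10) = -0.952863, coefficient = 2
x_11 = 3.0417, f(x_11) = -0.995012, coefficient = 2
x_12 = 3.2500, f(x_12) = -0.994130, coefficient = 1

I ≈ (0.208333/2) × -7.554961 = -0.786975
Exact value: -0.789834
Error: 0.002859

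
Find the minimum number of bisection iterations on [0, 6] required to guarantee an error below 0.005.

We need (b-a)/2^n ≤ 0.005
(6 - 0)/2^n ≤ 0.005
6/2^n ≤ 0.005
2^n ≥ 1200
n ≥ log₂(1200) = 10.23
n ≥ 11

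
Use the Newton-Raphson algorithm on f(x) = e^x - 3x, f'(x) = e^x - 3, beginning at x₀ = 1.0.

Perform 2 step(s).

f(x) = e^x - 3x
f'(x) = e^x - 3
x₀ = 1.0

Newton-Raphson formula: x_{n+1} = x_n - f(x_n)/f'(x_n)

Iteration 1:
  f(1.000000) = -0.281718
  f'(1.000000) = -0.281718
  x_1 = 1.000000 - (-0.281718)/(-0.281718) = 0.000000
Iteration 2:
  f(0.000000) = 1.000000
  f'(0.000000) = -2.000000
  x_2 = 0.000000 - 1.000000/(-2.000000) = 0.500000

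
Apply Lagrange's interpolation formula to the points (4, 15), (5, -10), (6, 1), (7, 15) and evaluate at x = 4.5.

Lagrange interpolation formula:
P(x) = Σ yᵢ × Lᵢ(x)
where Lᵢ(x) = Π_{j≠i} (x - xⱼ)/(xᵢ - xⱼ)

L_0(4.5) = (4.5 - 5)/(4 - 5) × (4.5 - 6)/(4 - 6) × (4.5 - 7)/(4 - 7) = 0.312500
L_1(4.5) = (4.5 - 4)/(5 - 4) × (4.5 - 6)/(5 - 6) × (4.5 - 7)/(5 - 7) = 0.937500
L_2(4.5) = (4.5 - 4)/(6 - 4) × (4.5 - 5)/(6 - 5) × (4.5 - 7)/(6 - 7) = -0.312500
L_3(4.5) = (4.5 - 4)/(7 - 4) × (4.5 - 5)/(7 - 5) × (4.5 - 6)/(7 - 6) = 0.062500

P(4.5) = 15×L_0(4.5) + (-10)×L_1(4.5) + 1×L_2(4.5) + 15×L_3(4.5)
P(4.5) = -4.062500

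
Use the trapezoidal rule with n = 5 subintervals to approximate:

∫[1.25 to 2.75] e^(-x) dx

f(x) = e^(-x)
a = 1.25, b = 2.75, n = 5
h = (b - a)/n = 0.300000

Trapezoidal rule: (h/2)[f(x₀) + 2f(x₁) + 2f(x₂) + ... + f(xₙ)]

x_0 = 1.2500, f(x_0) = 0.286505, coefficient = 1
x_1 = 1.5500, f(x_1) = 0.212248, coefficient = 2
x_2 = 1.8500, f(x_2) = 0.157237, coefficient = 2
x_3 = 2.1500, f(x_3) = 0.116484, coefficient = 2
x_4 = 2.4500, f(x_4) = 0.086294, coefficient = 2
x_5 = 2.7500, f(x_5) = 0.063928, coefficient = 1

I ≈ (0.300000/2) × 1.494958 = 0.224244
Exact value: 0.222577
Error: 0.001667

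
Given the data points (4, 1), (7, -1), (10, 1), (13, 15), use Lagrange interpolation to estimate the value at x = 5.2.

Lagrange interpolation formula:
P(x) = Σ yᵢ × Lᵢ(x)
where Lᵢ(x) = Π_{j≠i} (x - xⱼ)/(xᵢ - xⱼ)

L_0(5.2) = (5.2 - 7)/(4 - 7) × (5.2 - 10)/(4 - 10) × (5.2 - 13)/(4 - 13) = 0.416000
L_1(5.2) = (5.2 - 4)/(7 - 4) × (5.2 - 10)/(7 - 10) × (5.2 - 13)/(7 - 13) = 0.832000
L_2(5.2) = (5.2 - 4)/(10 - 4) × (5.2 - 7)/(10 - 7) × (5.2 - 13)/(10 - 13) = -0.312000
L_3(5.2) = (5.2 - 4)/(13 - 4) × (5.2 - 7)/(13 - 7) × (5.2 - 10)/(13 - 10) = 0.064000

P(5.2) = 1×L_0(5.2) + (-1)×L_1(5.2) + 1×L_2(5.2) + 15×L_3(5.2)
P(5.2) = 0.232000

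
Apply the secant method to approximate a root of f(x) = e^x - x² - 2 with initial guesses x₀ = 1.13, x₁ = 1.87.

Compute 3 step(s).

f(x) = e^x - x² - 2
x₀ = 1.13, x₁ = 1.87

Secant formula: x_{n+1} = x_n - f(x_n)(x_n - x_{n-1})/(f(x_n) - f(x_{n-1}))

Iteration 1:
  f(1.130000) = -0.181243
  f(1.870000) = 0.991396
  x_2 = 1.870000 - 0.991396×(1.870000 - 1.130000)/(0.991396 - (-0.181243))
       = 1.244375
Iteration 2:
  f(1.870000) = 0.991396
  f(1.244375) = -0.077705
  x_3 = 1.244375 - (-0.077705)×(1.244375 - 1.870000)/(-0.077705 - 0.991396)
       = 1.289846
Iteration 3:
  f(1.244375) = -0.077705
  f(1.289846) = -0.031475
  x_4 = 1.289846 - (-0.031475)×(1.289846 - 1.244375)/(-0.031475 - (-0.077705))
       = 1.320806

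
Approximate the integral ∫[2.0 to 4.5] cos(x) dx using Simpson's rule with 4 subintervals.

f(x) = cos(x)
a = 2.0, b = 4.5, n = 4
h = (b - a)/n = 0.625000

Simpson's rule: (h/3)[f(x₀) + 4f(x₁) + 2f(x₂) + ... + f(xₙ)]

x_0 = 2.0000, f(x_0) = -0.416147, coefficient = 1
x_1 = 2.6250, f(x_1) = -0.869507, coefficient = 4
x_2 = 3.2500, f(x_2) = -0.994130, coefficient = 2
x_3 = 3.8750, f(x_3) = -0.742898, coefficient = 4
x_4 = 4.5000, f(x_4) = -0.210796, coefficient = 1

I ≈ (0.625000/3) × -9.064822 = -1.888505
Exact value: -1.886828
Error: 0.001677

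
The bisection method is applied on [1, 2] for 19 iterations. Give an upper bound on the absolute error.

Bisection error bound: |error| ≤ (b-a)/2^n
|error| ≤ (2 - 1)/2^19 = 1/2^19
|error| ≤ 0.0000019073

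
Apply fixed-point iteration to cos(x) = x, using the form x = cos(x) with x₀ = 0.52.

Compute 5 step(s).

Equation: cos(x) = x
Fixed-point form: x = cos(x)
x₀ = 0.52

x_1 = g(0.520000) = 0.867819
x_2 = g(0.867819) = 0.646492
x_3 = g(0.646492) = 0.798202
x_4 = g(0.798202) = 0.697995
x_5 = g(0.697995) = 0.766132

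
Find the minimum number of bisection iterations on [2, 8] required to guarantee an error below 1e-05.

We need (b-a)/2^n ≤ 1e-05
(8 - 2)/2^n ≤ 1e-05
6/2^n ≤ 1e-05
2^n ≥ 600000
n ≥ log₂(600000) = 19.19
n ≥ 20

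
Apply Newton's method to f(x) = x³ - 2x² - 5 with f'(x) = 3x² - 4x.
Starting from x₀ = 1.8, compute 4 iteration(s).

f(x) = x³ - 2x² - 5
f'(x) = 3x² - 4x
x₀ = 1.8

Newton-Raphson formula: x_{n+1} = x_n - f(x_n)/f'(x_n)

Iteration 1:
  f(1.800000) = -5.648000
  f'(1.800000) = 2.520000
  x_1 = 1.800000 - (-5.648000)/2.520000 = 4.041270
Iteration 2:
  f(4.041270) = 28.337737
  f'(4.041270) = 32.830506
  x_2 = 4.041270 - 28.337737/32.830506 = 3.178117
Iteration 3:
  f(3.178117) = 6.899490
  f'(3.178117) = 17.588819
  x_3 = 3.178117 - 6.899490/17.588819 = 2.785852
Iteration 4:
  f(2.785852) = 1.098970
  f'(2.785852) = 12.139501
  x_4 = 2.785852 - 1.098970/12.139501 = 2.695323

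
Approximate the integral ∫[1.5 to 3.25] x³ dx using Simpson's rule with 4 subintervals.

f(x) = x³
a = 1.5, b = 3.25, n = 4
h = (b - a)/n = 0.437500

Simpson's rule: (h/3)[f(x₀) + 4f(x₁) + 2f(x₂) + ... + f(xₙ)]

x_0 = 1.5000, f(x_0) = 3.375000, coefficient = 1
x_1 = 1.9375, f(x_1) = 7.273193, coefficient = 4
x_2 = 2.3750, f(x_2) = 13.396484, coefficient = 2
x_3 = 2.8125, f(x_3) = 22.247314, coefficient = 4
x_4 = 3.2500, f(x_4) = 34.328125, coefficient = 1

I ≈ (0.437500/3) × 182.578125 = 26.625977
Exact value: 26.625977
Error: 0.000000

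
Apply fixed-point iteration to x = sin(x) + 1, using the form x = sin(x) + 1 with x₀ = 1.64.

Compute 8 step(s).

Equation: x = sin(x) + 1
Fixed-point form: x = sin(x) + 1
x₀ = 1.64

x_1 = g(1.640000) = 1.997606
x_2 = g(1.997606) = 1.910291
x_3 = g(1.910291) = 1.942923
x_4 = g(1.942923) = 1.931556
x_5 = g(1.931556) = 1.935629
x_6 = g(1.935629) = 1.934184
x_7 = g(1.934184) = 1.934698
x_8 = g(1.934698) = 1.934515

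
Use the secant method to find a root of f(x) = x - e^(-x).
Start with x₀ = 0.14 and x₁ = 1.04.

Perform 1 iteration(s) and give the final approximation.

f(x) = x - e^(-x)
x₀ = 0.14, x₁ = 1.04

Secant formula: x_{n+1} = x_n - f(x_n)(x_n - x_{n-1})/(f(x_n) - f(x_{n-1}))

Iteration 1:
  f(0.140000) = -0.729358
  f(1.040000) = 0.686545
  x_2 = 1.040000 - 0.686545×(1.040000 - 0.140000)/(0.686545 - (-0.729358))
       = 0.603607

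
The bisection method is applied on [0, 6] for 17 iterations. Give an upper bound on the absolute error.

Bisection error bound: |error| ≤ (b-a)/2^n
|error| ≤ (6 - 0)/2^17 = 6/2^17
|error| ≤ 0.0000457764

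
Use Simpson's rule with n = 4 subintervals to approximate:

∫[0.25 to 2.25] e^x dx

f(x) = e^x
a = 0.25, b = 2.25, n = 4
h = (b - a)/n = 0.500000

Simpson's rule: (h/3)[f(x₀) + 4f(x₁) + 2f(x₂) + ... + f(xₙ)]

x_0 = 0.2500, f(x_0) = 1.284025, coefficient = 1
x_1 = 0.7500, f(x_1) = 2.117000, coefficient = 4
x_2 = 1.2500, f(x_2) = 3.490343, coefficient = 2
x_3 = 1.7500, f(x_3) = 5.754603, coefficient = 4
x_4 = 2.2500, f(x_4) = 9.487736, coefficient = 1

I ≈ (0.500000/3) × 49.238858 = 8.206476
Exact value: 8.203710
Error: 0.002766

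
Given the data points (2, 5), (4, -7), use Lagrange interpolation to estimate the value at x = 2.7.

Lagrange interpolation formula:
P(x) = Σ yᵢ × Lᵢ(x)
where Lᵢ(x) = Π_{j≠i} (x - xⱼ)/(xᵢ - xⱼ)

L_0(2.7) = (2.7 - 4)/(2 - 4) = 0.650000
L_1(2.7) = (2.7 - 2)/(4 - 2) = 0.350000

P(2.7) = 5×L_0(2.7) + (-7)×L_1(2.7)
P(2.7) = 0.800000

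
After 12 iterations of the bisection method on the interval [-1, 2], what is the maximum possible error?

Bisection error bound: |error| ≤ (b-a)/2^n
|error| ≤ (2 - (-1))/2^12 = 3/2^12
|error| ≤ 0.0007324219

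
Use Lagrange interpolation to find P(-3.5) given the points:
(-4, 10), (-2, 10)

Lagrange interpolation formula:
P(x) = Σ yᵢ × Lᵢ(x)
where Lᵢ(x) = Π_{j≠i} (x - xⱼ)/(xᵢ - xⱼ)

L_0(-3.5) = (-3.5 - (-2))/(-4 - (-2)) = 0.750000
L_1(-3.5) = (-3.5 - (-4))/(-2 - (-4)) = 0.250000

P(-3.5) = 10×L_0(-3.5) + 10×L_1(-3.5)
P(-3.5) = 10.000000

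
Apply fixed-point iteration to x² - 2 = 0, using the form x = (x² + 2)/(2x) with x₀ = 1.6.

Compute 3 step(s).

Equation: x² - 2 = 0
Fixed-point form: x = (x² + 2)/(2x)
x₀ = 1.6

x_1 = g(1.600000) = 1.425000
x_2 = g(1.425000) = 1.414254
x_3 = g(1.414254) = 1.414214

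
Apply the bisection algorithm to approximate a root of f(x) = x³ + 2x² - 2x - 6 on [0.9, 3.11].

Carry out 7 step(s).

f(x) = x³ + 2x² - 2x - 6
Initial interval: [0.9, 3.11]

Iteration 1:
  c_1 = (0.900000 + 3.110000)/2 = 2.005000
  f(c_1) = f(2.005000) = 6.090200
  f(a) × f(c) < 0, new interval: [0.900000, 2.005000]
Iteration 2:
  c_2 = (0.900000 + 2.005000)/2 = 1.452500
  f(c_2) = f(1.452500) = -1.621067
  f(a) × f(c) ≥ 0, new interval: [1.452500, 2.005000]
Iteration 3:
  c_3 = (1.452500 + 2.005000)/2 = 1.728750
  f(c_3) = f(1.728750) = 1.686155
  f(a) × f(c) < 0, new interval: [1.452500, 1.728750]
Iteration 4:
  c_4 = (1.452500 + 1.728750)/2 = 1.590625
  f(c_4) = f(1.590625) = -0.096653
  f(a) × f(c) ≥ 0, new interval: [1.590625, 1.728750]
Iteration 5:
  c_5 = (1.590625 + 1.728750)/2 = 1.659687
  f(c_5) = f(1.659687) = 0.761463
  f(a) × f(c) < 0, new interval: [1.590625, 1.659687]
Iteration 6:
  c_6 = (1.590625 + 1.659687)/2 = 1.625156
  f(c_6) = f(1.625156) = 0.324207
  f(a) × f(c) < 0, new interval: [1.590625, 1.625156]
Iteration 7:
  c_7 = (1.590625 + 1.625156)/2 = 1.607891
  f(c_7) = f(1.607891) = 0.111743
  f(a) × f(c) < 0, new interval: [1.590625, 1.607891]

After 7 iteration(s), the approximation is c_7 = 1.607891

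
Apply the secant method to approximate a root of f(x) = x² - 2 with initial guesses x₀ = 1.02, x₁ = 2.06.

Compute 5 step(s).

f(x) = x² - 2
x₀ = 1.02, x₁ = 2.06

Secant formula: x_{n+1} = x_n - f(x_n)(x_n - x_{n-1})/(f(x_n) - f(x_{n-1}))

Iteration 1:
  f(1.020000) = -0.959600
  f(2.060000) = 2.243600
  x_2 = 2.060000 - 2.243600×(2.060000 - 1.020000)/(2.243600 - (-0.959600))
       = 1.331558
Iteration 2:
  f(2.060000) = 2.243600
  f(1.331558) = -0.226952
  x_3 = 1.331558 - (-0.226952)×(1.331558 - 2.060000)/(-0.226952 - 2.243600)
       = 1.398475
Iteration 3:
  f(1.331558) = -0.226952
  f(1.398475) = -0.044267
  x_4 = 1.398475 - (-0.044267)×(1.398475 - 1.331558)/(-0.044267 - (-0.226952))
       = 1.414690
Iteration 4:
  f(1.398475) = -0.044267
  f(1.414690) = 0.001348
  x_5 = 1.414690 - 0.001348×(1.414690 - 1.398475)/(0.001348 - (-0.044267))
       = 1.414211
Iteration 5:
  f(1.414690) = 0.001348
  f(1.414211) = -0.000008
  x_6 = 1.414211 - (-0.000008)×(1.414211 - 1.414690)/(-0.000008 - 0.001348)
       = 1.414214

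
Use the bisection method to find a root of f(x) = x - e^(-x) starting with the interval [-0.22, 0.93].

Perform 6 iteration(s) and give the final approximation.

f(x) = x - e^(-x)
Initial interval: [-0.22, 0.93]

Iteration 1:
  c_1 = (-0.220000 + 0.930000)/2 = 0.355000
  f(c_1) = f(0.355000) = -0.346173
  f(a) × f(c) ≥ 0, new interval: [0.355000, 0.930000]
Iteration 2:
  c_2 = (0.355000 + 0.930000)/2 = 0.642500
  f(c_2) = f(0.642500) = 0.116524
  f(a) × f(c) < 0, new interval: [0.355000, 0.642500]
Iteration 3:
  c_3 = (0.355000 + 0.642500)/2 = 0.498750
  f(c_3) = f(0.498750) = -0.108539
  f(a) × f(c) ≥ 0, new interval: [0.498750, 0.642500]
Iteration 4:
  c_4 = (0.498750 + 0.642500)/2 = 0.570625
  f(c_4) = f(0.570625) = 0.005453
  f(a) × f(c) < 0, new interval: [0.498750, 0.570625]
Iteration 5:
  c_5 = (0.498750 + 0.570625)/2 = 0.534687
  f(c_5) = f(0.534687) = -0.051165
  f(a) × f(c) ≥ 0, new interval: [0.534687, 0.570625]
Iteration 6:
  c_6 = (0.534687 + 0.570625)/2 = 0.552656
  f(c_6) = f(0.552656) = -0.022763
  f(a) × f(c) ≥ 0, new interval: [0.552656, 0.570625]

After 6 iteration(s), the approximation is c_6 = 0.552656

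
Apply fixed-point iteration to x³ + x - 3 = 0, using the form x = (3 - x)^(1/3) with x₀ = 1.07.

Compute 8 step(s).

Equation: x³ + x - 3 = 0
Fixed-point form: x = (3 - x)^(1/3)
x₀ = 1.07

x_1 = g(1.070000) = 1.245047
x_2 = g(1.245047) = 1.206207
x_3 = g(1.206207) = 1.215041
x_4 = g(1.215041) = 1.213043
x_5 = g(1.213043) = 1.213495
x_6 = g(1.213495) = 1.213393
x_7 = g(1.213393) = 1.213416
x_8 = g(1.213416) = 1.213411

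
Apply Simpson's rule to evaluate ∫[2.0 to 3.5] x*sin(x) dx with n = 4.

f(x) = x*sin(x)
a = 2.0, b = 3.5, n = 4
h = (b - a)/n = 0.375000

Simpson's rule: (h/3)[f(x₀) + 4f(x₁) + 2f(x₂) + ... + f(xₙ)]

x_0 = 2.0000, f(x_0) = 1.818595, coefficient = 1
x_1 = 2.3750, f(x_1) = 1.647502, coefficient = 4
x_2 = 2.7500, f(x_2) = 1.049568, coefficient = 2
x_3 = 3.1250, f(x_3) = 0.051850, coefficient = 4
x_4 = 3.5000, f(x_4) = -1.227741, coefficient = 1

I ≈ (0.375000/3) × 9.487395 = 1.185924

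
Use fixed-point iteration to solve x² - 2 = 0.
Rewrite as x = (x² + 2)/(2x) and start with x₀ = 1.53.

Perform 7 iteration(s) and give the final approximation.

Equation: x² - 2 = 0
Fixed-point form: x = (x² + 2)/(2x)
x₀ = 1.53

x_1 = g(1.530000) = 1.418595
x_2 = g(1.418595) = 1.414220
x_3 = g(1.414220) = 1.414214
x_4 = g(1.414214) = 1.414214
x_5 = g(1.414214) = 1.414214
x_6 = g(1.414214) = 1.414214
x_7 = g(1.414214) = 1.414214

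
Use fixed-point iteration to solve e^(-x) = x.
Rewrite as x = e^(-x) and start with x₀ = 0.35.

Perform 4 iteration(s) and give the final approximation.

Equation: e^(-x) = x
Fixed-point form: x = e^(-x)
x₀ = 0.35

x_1 = g(0.350000) = 0.704688
x_2 = g(0.704688) = 0.494263
x_3 = g(0.494263) = 0.610020
x_4 = g(0.610020) = 0.543340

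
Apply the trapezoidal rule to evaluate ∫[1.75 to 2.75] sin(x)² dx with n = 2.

f(x) = sin(x)²
a = 1.75, b = 2.75, n = 2
h = (b - a)/n = 0.500000

Trapezoidal rule: (h/2)[f(x₀) + 2f(x₁) + 2f(x₂) + ... + f(xₙ)]

x_0 = 1.7500, f(x_0) = 0.968228, coefficient = 1
x_1 = 2.2500, f(x_1) = 0.605398, coefficient = 2
x_2 = 2.7500, f(x_2) = 0.145665, coefficient = 1

I ≈ (0.500000/2) × 2.324689 = 0.581172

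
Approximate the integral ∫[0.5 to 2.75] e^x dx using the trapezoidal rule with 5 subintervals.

f(x) = e^x
a = 0.5, b = 2.75, n = 5
h = (b - a)/n = 0.450000

Trapezoidal rule: (h/2)[f(x₀) + 2f(x₁) + 2f(x₂) + ... + f(xₙ)]

x_0 = 0.5000, f(x_0) = 1.648721, coefficient = 1
x_1 = 0.9500, f(x_1) = 2.585710, coefficient = 2
x_2 = 1.4000, f(x_2) = 4.055200, coefficient = 2
x_3 = 1.8500, f(x_3) = 6.359820, coefficient = 2
x_4 = 2.3000, f(x_4) = 9.974182, coefficient = 2
x_5 = 2.7500, f(x_5) = 15.642632, coefficient = 1

I ≈ (0.450000/2) × 63.241176 = 14.229265
Exact value: 13.993911
Error: 0.235354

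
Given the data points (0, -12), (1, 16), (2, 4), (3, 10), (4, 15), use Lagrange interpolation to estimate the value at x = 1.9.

Lagrange interpolation formula:
P(x) = Σ yᵢ × Lᵢ(x)
where Lᵢ(x) = Π_{j≠i} (x - xⱼ)/(xᵢ - xⱼ)

L_0(1.9) = (1.9 - 1)/(0 - 1) × (1.9 - 2)/(0 - 2) × (1.9 - 3)/(0 - 3) × (1.9 - 4)/(0 - 4) = -0.008663
L_1(1.9) = (1.9 - 0)/(1 - 0) × (1.9 - 2)/(1 - 2) × (1.9 - 3)/(1 - 3) × (1.9 - 4)/(1 - 4) = 0.073150
L_2(1.9) = (1.9 - 0)/(2 - 0) × (1.9 - 1)/(2 - 1) × (1.9 - 3)/(2 - 3) × (1.9 - 4)/(2 - 4) = 0.987525
L_3(1.9) = (1.9 - 0)/(3 - 0) × (1.9 - 1)/(3 - 1) × (1.9 - 2)/(3 - 2) × (1.9 - 4)/(3 - 4) = -0.059850
L_4(1.9) = (1.9 - 0)/(4 - 0) × (1.9 - 1)/(4 - 1) × (1.9 - 2)/(4 - 2) × (1.9 - 3)/(4 - 3) = 0.007838

P(1.9) = (-12)×L_0(1.9) + 16×L_1(1.9) + 4×L_2(1.9) + 10×L_3(1.9) + 15×L_4(1.9)
P(1.9) = 4.743513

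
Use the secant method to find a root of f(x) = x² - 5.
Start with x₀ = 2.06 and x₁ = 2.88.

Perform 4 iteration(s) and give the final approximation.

f(x) = x² - 5
x₀ = 2.06, x₁ = 2.88

Secant formula: x_{n+1} = x_n - f(x_n)(x_n - x_{n-1})/(f(x_n) - f(x_{n-1}))

Iteration 1:
  f(2.060000) = -0.756400
  f(2.880000) = 3.294400
  x_2 = 2.880000 - 3.294400×(2.880000 - 2.060000)/(3.294400 - (-0.756400))
       = 2.213117
Iteration 2:
  f(2.880000) = 3.294400
  f(2.213117) = -0.102111
  x_3 = 2.213117 - (-0.102111)×(2.213117 - 2.880000)/(-0.102111 - 3.294400)
       = 2.233166
Iteration 3:
  f(2.213117) = -0.102111
  f(2.233166) = -0.012968
  x_4 = 2.233166 - (-0.012968)×(2.233166 - 2.213117)/(-0.012968 - (-0.102111))
       = 2.236083
Iteration 4:
  f(2.233166) = -0.012968
  f(2.236083) = 0.000067
  x_5 = 2.236083 - 0.000067×(2.236083 - 2.233166)/(0.000067 - (-0.012968))
       = 2.236068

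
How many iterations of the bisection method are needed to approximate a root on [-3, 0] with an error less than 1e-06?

We need (b-a)/2^n ≤ 1e-06
(0 - (-3))/2^n ≤ 1e-06
3/2^n ≤ 1e-06
2^n ≥ 3000000
n ≥ log₂(3000000) = 21.52
n ≥ 22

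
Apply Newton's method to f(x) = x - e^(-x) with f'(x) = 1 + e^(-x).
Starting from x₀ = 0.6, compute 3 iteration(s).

f(x) = x - e^(-x)
f'(x) = 1 + e^(-x)
x₀ = 0.6

Newton-Raphson formula: x_{n+1} = x_n - f(x_n)/f'(x_n)

Iteration 1:
  f(0.600000) = 0.051188
  f'(0.600000) = 1.548812
  x_1 = 0.600000 - 0.051188/1.548812 = 0.566950
Iteration 2:
  f(0.566950) = -0.000303
  f'(0.566950) = 1.567253
  x_2 = 0.566950 - (-0.000303)/1.567253 = 0.567143
Iteration 3:
  f(0.567143) = 0.000000
  f'(0.567143) = 1.567143
  x_3 = 0.567143 - 0.000000/1.567143 = 0.567143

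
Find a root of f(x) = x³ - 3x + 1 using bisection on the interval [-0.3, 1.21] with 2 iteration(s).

f(x) = x³ - 3x + 1
Initial interval: [-0.3, 1.21]

Iteration 1:
  c_1 = (-0.300000 + 1.210000)/2 = 0.455000
  f(c_1) = f(0.455000) = -0.270804
  f(a) × f(c) < 0, new interval: [-0.300000, 0.455000]
Iteration 2:
  c_2 = (-0.300000 + 0.455000)/2 = 0.077500
  f(c_2) = f(0.077500) = 0.767965
  f(a) × f(c) ≥ 0, new interval: [0.077500, 0.455000]

After 2 iteration(s), the approximation is c_2 = 0.077500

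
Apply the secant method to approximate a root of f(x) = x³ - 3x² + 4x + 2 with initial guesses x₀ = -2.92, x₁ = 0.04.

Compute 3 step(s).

f(x) = x³ - 3x² + 4x + 2
x₀ = -2.92, x₁ = 0.04

Secant formula: x_{n+1} = x_n - f(x_n)(x_n - x_{n-1})/(f(x_n) - f(x_{n-1}))

Iteration 1:
  f(-2.920000) = -60.156288
  f(0.040000) = 2.155264
  x_2 = 0.040000 - 2.155264×(0.040000 - (-2.920000))/(2.155264 - (-60.156288))
       = -0.062382
Iteration 2:
  f(0.040000) = 2.155264
  f(-0.062382) = 1.738555
  x_3 = -0.062382 - 1.738555×(-0.062382 - 0.040000)/(1.738555 - 2.155264)
       = -0.489530
Iteration 3:
  f(-0.062382) = 1.738555
  f(-0.489530) = -0.794353
  x_4 = -0.489530 - (-0.794353)×(-0.489530 - (-0.062382))/(-0.794353 - 1.738555)
       = -0.355571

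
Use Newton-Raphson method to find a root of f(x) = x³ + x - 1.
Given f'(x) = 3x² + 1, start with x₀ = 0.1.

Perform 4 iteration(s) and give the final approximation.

f(x) = x³ + x - 1
f'(x) = 3x² + 1
x₀ = 0.1

Newton-Raphson formula: x_{n+1} = x_n - f(x_n)/f'(x_n)

Iteration 1:
  f(0.100000) = -0.899000
  f'(0.100000) = 1.030000
  x_1 = 0.100000 - (-0.899000)/1.030000 = 0.972816
Iteration 2:
  f(0.972816) = 0.893459
  f'(0.972816) = 3.839110
  x_2 = 0.972816 - 0.893459/3.839110 = 0.740090
Iteration 3:
  f(0.740090) = 0.145462
  f'(0.740090) = 2.643200
  x_3 = 0.740090 - 0.145462/2.643200 = 0.685058
Iteration 4:
  f(0.685058) = 0.006558
  f'(0.685058) = 2.407911
  x_4 = 0.685058 - 0.006558/2.407911 = 0.682334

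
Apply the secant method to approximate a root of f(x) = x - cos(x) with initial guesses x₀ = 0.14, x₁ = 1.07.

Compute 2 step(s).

f(x) = x - cos(x)
x₀ = 0.14, x₁ = 1.07

Secant formula: x_{n+1} = x_n - f(x_n)(x_n - x_{n-1})/(f(x_n) - f(x_{n-1}))

Iteration 1:
  f(0.140000) = -0.850216
  f(1.070000) = 0.589876
  x_2 = 1.070000 - 0.589876×(1.070000 - 0.140000)/(0.589876 - (-0.850216))
       = 0.689063
Iteration 2:
  f(1.070000) = 0.589876
  f(0.689063) = -0.082779
  x_3 = 0.689063 - (-0.082779)×(0.689063 - 1.070000)/(-0.082779 - 0.589876)
       = 0.735942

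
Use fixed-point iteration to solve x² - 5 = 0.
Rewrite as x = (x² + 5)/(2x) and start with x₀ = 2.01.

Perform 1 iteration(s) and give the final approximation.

Equation: x² - 5 = 0
Fixed-point form: x = (x² + 5)/(2x)
x₀ = 2.01

x_1 = g(2.010000) = 2.248781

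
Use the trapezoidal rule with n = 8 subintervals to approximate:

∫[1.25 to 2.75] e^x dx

f(x) = e^x
a = 1.25, b = 2.75, n = 8
h = (b - a)/n = 0.187500

Trapezoidal rule: (h/2)[f(x₀) + 2f(x₁) + 2f(x₂) + ... + f(xₙ)]

x_0 = 1.2500, f(x_0) = 3.490343, coefficient = 1
x_1 = 1.4375, f(x_1) = 4.210157, coefficient = 2
x_2 = 1.6250, f(x_2) = 5.078419, coefficient = 2
x_3 = 1.8125, f(x_3) = 6.125743, coefficient = 2
x_4 = 2.0000, f(x_4) = 7.389056, coefficient = 2
x_5 = 2.1875, f(x_5) = 8.912903, coefficient = 2
x_6 = 2.3750, f(x_6) = 10.751013, coefficient = 2
x_7 = 2.5625, f(x_7) = 12.968197, coefficient = 2
x_8 = 2.7500, f(x_8) = 15.642632, coefficient = 1

I ≈ (0.187500/2) × 130.003952 = 12.187870
Exact value: 12.152289
Error: 0.035582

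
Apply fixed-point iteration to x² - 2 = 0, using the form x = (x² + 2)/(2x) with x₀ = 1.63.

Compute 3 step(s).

Equation: x² - 2 = 0
Fixed-point form: x = (x² + 2)/(2x)
x₀ = 1.63

x_1 = g(1.630000) = 1.428497
x_2 = g(1.428497) = 1.414285
x_3 = g(1.414285) = 1.414214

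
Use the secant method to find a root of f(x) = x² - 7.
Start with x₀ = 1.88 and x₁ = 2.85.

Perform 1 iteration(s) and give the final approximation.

f(x) = x² - 7
x₀ = 1.88, x₁ = 2.85

Secant formula: x_{n+1} = x_n - f(x_n)(x_n - x_{n-1})/(f(x_n) - f(x_{n-1}))

Iteration 1:
  f(1.880000) = -3.465600
  f(2.850000) = 1.122500
  x_2 = 2.850000 - 1.122500×(2.850000 - 1.880000)/(1.122500 - (-3.465600))
       = 2.612685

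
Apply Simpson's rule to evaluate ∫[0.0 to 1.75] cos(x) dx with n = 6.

f(x) = cos(x)
a = 0.0, b = 1.75, n = 6
h = (b - a)/n = 0.291667

Simpson's rule: (h/3)[f(x₀) + 4f(x₁) + 2f(x₂) + ... + f(xₙ)]

x_0 = 0.0000, f(x_0) = 1.000000, coefficient = 1
x_1 = 0.2917, f(x_1) = 0.957766, coefficient = 4
x_2 = 0.5833, f(x_2) = 0.834631, coefficient = 2
x_3 = 0.8750, f(x_3) = 0.640997, coefficient = 4
x_4 = 1.1667, f(x_4) = 0.393219, coefficient = 2
x_5 = 1.4583, f(x_5) = 0.112226, coefficient = 4
x_6 = 1.7500, f(x_6) = -0.178246, coefficient = 1

I ≈ (0.291667/3) × 10.121409 = 0.984026
Exact value: 0.983986
Error: 0.000040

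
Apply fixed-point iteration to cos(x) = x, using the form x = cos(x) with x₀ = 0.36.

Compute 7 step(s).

Equation: cos(x) = x
Fixed-point form: x = cos(x)
x₀ = 0.36

x_1 = g(0.360000) = 0.935897
x_2 = g(0.935897) = 0.593097
x_3 = g(0.593097) = 0.829214
x_4 = g(0.829214) = 0.675456
x_5 = g(0.675456) = 0.780422
x_6 = g(0.780422) = 0.710617
x_7 = g(0.710617) = 0.757960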